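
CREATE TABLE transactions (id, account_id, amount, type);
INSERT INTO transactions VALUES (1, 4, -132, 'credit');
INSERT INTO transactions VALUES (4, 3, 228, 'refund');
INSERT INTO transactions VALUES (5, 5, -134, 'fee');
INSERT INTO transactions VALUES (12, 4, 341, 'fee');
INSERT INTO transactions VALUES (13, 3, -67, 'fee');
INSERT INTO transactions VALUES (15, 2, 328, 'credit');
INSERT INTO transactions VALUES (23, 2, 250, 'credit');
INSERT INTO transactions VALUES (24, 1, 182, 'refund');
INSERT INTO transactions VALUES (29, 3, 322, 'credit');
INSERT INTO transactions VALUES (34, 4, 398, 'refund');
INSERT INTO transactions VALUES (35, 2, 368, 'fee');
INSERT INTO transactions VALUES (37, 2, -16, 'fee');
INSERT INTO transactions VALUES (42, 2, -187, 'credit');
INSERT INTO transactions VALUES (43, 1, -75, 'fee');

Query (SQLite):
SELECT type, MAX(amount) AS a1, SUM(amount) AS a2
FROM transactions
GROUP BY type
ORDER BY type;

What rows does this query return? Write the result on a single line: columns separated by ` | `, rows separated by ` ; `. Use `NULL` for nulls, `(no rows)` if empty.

credit | 328 | 581 ; fee | 368 | 417 ; refund | 398 | 808

Group transactions by type.
Per group compute: MAX(amount), SUM(amount).
  credit: ids {1, 15, 23, 29, 42} → MAX(amount)=328, SUM(amount)=581
  fee: ids {5, 12, 13, 35, 37, 43} → MAX(amount)=368, SUM(amount)=417
  refund: ids {4, 24, 34} → MAX(amount)=398, SUM(amount)=808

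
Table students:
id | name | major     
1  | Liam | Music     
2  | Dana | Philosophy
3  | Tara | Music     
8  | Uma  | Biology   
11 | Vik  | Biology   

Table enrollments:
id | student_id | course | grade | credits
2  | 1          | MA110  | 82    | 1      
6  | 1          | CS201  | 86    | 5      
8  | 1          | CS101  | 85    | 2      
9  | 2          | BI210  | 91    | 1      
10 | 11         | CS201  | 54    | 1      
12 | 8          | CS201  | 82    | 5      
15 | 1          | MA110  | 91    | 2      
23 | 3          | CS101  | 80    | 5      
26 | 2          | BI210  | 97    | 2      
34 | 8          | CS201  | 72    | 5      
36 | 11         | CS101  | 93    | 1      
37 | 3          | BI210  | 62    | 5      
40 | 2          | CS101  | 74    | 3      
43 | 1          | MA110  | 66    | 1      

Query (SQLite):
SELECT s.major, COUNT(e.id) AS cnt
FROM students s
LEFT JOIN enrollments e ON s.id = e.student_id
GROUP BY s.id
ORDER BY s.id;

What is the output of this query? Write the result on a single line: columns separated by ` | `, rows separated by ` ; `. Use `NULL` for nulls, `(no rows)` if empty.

LEFT JOIN keeps every students row; unmatched ones get NULL for enrollments columns.
Group by students.id and compute COUNT(e.id). COUNT(col) of an all-NULL group is 0.
  1: ids {2, 6, 8, 15, 43} → COUNT(e.id)=5
  2: ids {9, 26, 40} → COUNT(e.id)=3
  3: ids {23, 37} → COUNT(e.id)=2
  8: ids {12, 34} → COUNT(e.id)=2
  11: ids {10, 36} → COUNT(e.id)=2

Music | 5 ; Philosophy | 3 ; Music | 2 ; Biology | 2 ; Biology | 2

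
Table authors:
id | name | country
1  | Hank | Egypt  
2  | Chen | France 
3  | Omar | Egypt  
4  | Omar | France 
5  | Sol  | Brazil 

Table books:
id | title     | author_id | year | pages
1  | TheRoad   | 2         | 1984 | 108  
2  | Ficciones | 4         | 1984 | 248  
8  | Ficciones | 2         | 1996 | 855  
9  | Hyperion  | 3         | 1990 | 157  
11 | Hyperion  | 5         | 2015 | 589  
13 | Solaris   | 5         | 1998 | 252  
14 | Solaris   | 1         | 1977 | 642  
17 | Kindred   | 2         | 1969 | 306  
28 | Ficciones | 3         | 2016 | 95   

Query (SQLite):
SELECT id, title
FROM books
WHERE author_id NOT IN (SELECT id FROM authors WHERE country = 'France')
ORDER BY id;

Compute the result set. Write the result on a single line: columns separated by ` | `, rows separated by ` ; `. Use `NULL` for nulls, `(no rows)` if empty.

Inner query: authors.id where country = 'France'.
Outer: keep books rows whose author_id is not in that set.
Inner query → {2, 4}

9 | Hyperion ; 11 | Hyperion ; 13 | Solaris ; 14 | Solaris ; 28 | Ficciones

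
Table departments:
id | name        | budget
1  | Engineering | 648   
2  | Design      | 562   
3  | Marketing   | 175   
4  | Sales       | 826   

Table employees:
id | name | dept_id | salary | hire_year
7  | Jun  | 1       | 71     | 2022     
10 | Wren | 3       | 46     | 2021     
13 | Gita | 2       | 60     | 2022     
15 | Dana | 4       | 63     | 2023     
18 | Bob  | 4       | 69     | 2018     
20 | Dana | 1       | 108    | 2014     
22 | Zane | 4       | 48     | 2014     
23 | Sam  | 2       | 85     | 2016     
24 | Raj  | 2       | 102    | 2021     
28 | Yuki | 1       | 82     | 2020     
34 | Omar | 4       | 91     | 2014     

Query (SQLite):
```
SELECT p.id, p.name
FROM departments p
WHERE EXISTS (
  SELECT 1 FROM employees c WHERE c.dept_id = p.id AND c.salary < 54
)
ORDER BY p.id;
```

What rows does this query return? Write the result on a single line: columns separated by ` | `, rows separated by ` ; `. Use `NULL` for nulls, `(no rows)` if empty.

3 | Marketing ; 4 | Sales

For each departments row, check whether any employees with matching dept_id has salary < 54.
Keep rows where that is true.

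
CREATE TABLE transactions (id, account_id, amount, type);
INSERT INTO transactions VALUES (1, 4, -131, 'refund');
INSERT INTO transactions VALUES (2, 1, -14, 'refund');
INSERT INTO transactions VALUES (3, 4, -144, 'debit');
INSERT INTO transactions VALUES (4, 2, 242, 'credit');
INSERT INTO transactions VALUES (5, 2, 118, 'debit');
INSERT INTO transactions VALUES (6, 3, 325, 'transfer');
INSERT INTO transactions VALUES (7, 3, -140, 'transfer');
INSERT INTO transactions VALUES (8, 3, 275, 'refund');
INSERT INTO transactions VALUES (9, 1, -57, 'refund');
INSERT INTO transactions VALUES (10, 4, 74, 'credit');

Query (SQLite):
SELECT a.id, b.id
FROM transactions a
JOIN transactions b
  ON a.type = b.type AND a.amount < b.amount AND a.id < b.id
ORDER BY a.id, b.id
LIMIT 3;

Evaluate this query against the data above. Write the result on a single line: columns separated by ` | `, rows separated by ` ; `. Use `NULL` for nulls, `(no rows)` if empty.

1 | 2 ; 1 | 8 ; 1 | 9

Pairs (a,b) with same type, a.amount < b.amount, a.id < b.id.
type groups: credit:{4,10} debit:{3,5} refund:{1,2,8,9} transfer:{6,7}
Ordered by (a.id, b.id); first 3.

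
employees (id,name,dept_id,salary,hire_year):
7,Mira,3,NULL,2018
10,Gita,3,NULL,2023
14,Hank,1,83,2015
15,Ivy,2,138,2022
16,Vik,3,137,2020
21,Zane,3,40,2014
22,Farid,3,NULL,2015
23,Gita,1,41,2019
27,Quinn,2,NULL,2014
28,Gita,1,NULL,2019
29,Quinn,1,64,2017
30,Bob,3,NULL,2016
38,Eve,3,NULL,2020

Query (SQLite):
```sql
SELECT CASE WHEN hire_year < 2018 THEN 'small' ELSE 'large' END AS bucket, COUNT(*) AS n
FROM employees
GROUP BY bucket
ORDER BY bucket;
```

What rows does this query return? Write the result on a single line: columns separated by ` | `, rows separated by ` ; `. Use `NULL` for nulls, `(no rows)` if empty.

Bucket rows by hire_year < 2018 → 'small' else 'large'; count each bucket.

large | 7 ; small | 6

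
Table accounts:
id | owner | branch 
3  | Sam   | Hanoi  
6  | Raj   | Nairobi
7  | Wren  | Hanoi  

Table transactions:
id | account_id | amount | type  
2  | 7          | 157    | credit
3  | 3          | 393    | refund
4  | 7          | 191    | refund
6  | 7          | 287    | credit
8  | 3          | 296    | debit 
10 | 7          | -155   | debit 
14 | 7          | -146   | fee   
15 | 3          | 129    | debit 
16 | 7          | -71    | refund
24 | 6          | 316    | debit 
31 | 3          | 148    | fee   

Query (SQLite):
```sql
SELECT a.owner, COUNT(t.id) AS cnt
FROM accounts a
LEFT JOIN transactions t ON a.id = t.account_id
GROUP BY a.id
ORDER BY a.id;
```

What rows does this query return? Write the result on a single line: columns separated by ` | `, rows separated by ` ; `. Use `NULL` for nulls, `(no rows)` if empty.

Sam | 4 ; Raj | 1 ; Wren | 6

LEFT JOIN keeps every accounts row; unmatched ones get NULL for transactions columns.
Group by accounts.id and compute COUNT(t.id). COUNT(col) of an all-NULL group is 0.
  3: ids {3, 8, 15, 31} → COUNT(t.id)=4
  6: ids {24} → COUNT(t.id)=1
  7: ids {2, 4, 6, 10, 14, 16} → COUNT(t.id)=6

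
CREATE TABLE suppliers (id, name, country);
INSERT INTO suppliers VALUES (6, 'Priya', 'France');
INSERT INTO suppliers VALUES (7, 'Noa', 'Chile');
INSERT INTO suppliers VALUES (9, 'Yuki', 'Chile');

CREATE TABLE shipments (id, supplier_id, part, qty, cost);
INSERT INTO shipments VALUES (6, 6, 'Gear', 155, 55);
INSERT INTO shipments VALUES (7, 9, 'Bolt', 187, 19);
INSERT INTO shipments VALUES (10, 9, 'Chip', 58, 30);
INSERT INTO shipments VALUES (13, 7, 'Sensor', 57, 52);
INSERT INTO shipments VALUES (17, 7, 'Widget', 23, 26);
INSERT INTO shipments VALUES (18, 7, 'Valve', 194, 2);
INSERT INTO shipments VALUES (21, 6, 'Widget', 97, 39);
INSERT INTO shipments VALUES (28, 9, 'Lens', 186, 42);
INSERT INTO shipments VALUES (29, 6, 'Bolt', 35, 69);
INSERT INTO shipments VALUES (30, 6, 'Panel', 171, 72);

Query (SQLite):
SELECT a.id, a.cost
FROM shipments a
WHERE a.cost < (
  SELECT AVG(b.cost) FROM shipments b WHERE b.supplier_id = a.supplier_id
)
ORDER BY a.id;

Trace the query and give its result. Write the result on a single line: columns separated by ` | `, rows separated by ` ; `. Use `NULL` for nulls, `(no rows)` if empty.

For each shipments row a, compute AVG(cost) over rows sharing a.supplier_id.
Keep row a if a.cost < that per-group AVG.
  supplier_id=6: AVG(cost) = 58.75
  supplier_id=7: AVG(cost) = 26.666667
  supplier_id=9: AVG(cost) = 30.333333

6 | 55 ; 7 | 19 ; 10 | 30 ; 17 | 26 ; 18 | 2 ; 21 | 39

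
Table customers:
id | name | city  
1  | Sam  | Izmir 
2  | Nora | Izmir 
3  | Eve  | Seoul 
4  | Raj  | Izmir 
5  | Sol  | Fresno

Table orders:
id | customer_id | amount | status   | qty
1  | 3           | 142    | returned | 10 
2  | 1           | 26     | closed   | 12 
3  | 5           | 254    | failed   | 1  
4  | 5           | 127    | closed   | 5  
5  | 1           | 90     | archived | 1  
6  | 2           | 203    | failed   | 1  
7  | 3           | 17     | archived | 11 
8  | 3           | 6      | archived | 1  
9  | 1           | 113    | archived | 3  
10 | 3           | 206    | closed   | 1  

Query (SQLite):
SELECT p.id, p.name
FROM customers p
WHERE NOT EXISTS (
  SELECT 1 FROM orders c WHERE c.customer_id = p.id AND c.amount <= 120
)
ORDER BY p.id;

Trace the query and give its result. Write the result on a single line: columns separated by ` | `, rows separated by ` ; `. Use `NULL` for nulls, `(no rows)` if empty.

2 | Nora ; 4 | Raj ; 5 | Sol

For each customers row, check whether any orders with matching customer_id has amount <= 120.
Keep rows where that is false.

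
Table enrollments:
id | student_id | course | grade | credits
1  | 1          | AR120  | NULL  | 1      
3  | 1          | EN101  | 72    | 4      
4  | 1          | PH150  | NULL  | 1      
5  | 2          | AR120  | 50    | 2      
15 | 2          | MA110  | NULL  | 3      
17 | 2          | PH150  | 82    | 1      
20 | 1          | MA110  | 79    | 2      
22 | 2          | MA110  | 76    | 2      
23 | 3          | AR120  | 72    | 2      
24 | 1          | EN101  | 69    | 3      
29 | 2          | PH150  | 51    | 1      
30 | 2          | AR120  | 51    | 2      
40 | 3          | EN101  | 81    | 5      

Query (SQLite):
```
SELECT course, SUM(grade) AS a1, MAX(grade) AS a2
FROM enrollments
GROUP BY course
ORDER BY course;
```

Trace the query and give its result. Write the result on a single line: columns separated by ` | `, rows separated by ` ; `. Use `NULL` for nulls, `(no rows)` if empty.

AR120 | 173 | 72 ; EN101 | 222 | 81 ; MA110 | 155 | 79 ; PH150 | 133 | 82

Group enrollments by course.
Per group compute: SUM(grade), MAX(grade).
  AR120: ids {1, 5, 23, 30} → SUM(grade)=173, MAX(grade)=72
  EN101: ids {3, 24, 40} → SUM(grade)=222, MAX(grade)=81
  MA110: ids {15, 20, 22} → SUM(grade)=155, MAX(grade)=79
  PH150: ids {4, 17, 29} → SUM(grade)=133, MAX(grade)=82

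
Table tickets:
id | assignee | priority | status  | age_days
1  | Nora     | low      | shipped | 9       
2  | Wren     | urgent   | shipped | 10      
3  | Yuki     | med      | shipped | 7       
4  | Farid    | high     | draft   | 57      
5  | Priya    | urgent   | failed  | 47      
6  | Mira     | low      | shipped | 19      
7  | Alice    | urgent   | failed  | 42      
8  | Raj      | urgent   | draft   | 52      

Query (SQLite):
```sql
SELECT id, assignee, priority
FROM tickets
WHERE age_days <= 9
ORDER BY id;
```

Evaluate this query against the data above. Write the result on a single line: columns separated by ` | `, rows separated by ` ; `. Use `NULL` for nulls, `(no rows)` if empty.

1 | Nora | low ; 3 | Yuki | med

age_days <= 9: ids {1, 3}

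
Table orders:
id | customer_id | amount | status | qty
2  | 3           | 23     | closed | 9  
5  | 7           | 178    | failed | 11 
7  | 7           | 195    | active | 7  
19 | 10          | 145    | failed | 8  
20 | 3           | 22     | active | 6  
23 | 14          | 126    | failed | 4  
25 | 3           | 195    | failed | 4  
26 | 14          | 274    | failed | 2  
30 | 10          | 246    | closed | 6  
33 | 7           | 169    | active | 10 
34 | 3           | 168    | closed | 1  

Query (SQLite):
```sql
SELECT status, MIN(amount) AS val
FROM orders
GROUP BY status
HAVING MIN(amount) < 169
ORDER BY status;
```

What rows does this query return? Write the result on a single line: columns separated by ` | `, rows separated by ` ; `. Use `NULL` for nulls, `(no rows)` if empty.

active | 22 ; closed | 23 ; failed | 126

Partition orders by status; compute MIN(amount) within each group.
HAVING: keep groups where MIN(amount) < 169.
  active: ids {7, 20, 33} → MIN(amount)=22
  closed: ids {2, 30, 34} → MIN(amount)=23
  failed: ids {5, 19, 23, 25, 26} → MIN(amount)=126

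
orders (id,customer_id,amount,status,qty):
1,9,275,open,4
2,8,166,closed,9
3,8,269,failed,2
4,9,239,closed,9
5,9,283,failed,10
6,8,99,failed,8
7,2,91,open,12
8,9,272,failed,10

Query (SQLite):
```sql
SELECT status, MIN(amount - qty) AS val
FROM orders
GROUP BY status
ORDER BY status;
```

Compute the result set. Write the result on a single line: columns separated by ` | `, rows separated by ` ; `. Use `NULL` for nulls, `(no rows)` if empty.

For each row compute amount - qty.
Group by status; take MIN of the expression per group.
  closed: ids {2, 4} → MIN(amount - qty)=157
  failed: ids {3, 5, 6, 8} → MIN(amount - qty)=91
  open: ids {1, 7} → MIN(amount - qty)=79

closed | 157 ; failed | 91 ; open | 79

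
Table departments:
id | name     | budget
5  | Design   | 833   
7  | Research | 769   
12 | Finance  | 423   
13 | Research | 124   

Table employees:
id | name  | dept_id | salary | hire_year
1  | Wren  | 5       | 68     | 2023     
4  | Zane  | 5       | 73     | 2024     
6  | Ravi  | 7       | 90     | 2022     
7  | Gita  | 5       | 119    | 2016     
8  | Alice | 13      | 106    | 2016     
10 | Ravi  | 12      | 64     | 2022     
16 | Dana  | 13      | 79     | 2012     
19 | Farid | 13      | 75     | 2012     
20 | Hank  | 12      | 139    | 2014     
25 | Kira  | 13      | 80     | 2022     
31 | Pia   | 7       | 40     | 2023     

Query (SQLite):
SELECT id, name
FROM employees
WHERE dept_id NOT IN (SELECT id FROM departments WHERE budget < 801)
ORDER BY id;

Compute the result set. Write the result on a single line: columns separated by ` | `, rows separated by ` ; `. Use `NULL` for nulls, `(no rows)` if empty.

1 | Wren ; 4 | Zane ; 7 | Gita

Inner query: departments.id where budget < 801.
Outer: keep employees rows whose dept_id is not in that set.
Inner query → {7, 12, 13}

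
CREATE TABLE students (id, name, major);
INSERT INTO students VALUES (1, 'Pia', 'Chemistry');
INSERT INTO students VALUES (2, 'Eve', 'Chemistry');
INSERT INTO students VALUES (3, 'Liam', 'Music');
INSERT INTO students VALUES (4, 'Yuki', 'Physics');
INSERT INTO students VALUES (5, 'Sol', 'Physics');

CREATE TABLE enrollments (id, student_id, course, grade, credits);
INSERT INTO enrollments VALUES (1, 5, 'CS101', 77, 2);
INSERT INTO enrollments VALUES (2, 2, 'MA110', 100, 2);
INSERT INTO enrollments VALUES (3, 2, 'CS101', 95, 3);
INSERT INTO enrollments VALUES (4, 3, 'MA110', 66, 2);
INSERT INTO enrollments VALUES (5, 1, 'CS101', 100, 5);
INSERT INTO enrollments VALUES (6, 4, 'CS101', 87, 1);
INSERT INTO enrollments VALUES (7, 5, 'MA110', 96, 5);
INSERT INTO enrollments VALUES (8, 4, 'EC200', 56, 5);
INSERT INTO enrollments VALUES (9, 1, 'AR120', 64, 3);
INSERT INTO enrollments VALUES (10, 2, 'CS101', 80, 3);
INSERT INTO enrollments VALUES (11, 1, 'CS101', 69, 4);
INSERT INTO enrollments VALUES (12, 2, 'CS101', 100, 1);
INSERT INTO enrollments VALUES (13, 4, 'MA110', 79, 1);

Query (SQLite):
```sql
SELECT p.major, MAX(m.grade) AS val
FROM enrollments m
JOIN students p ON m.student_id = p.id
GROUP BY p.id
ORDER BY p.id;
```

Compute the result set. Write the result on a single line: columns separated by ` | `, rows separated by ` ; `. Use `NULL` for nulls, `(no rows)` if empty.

Chemistry | 100 ; Chemistry | 100 ; Music | 66 ; Physics | 87 ; Physics | 96

Join each enrollments row to its students via student_id.
Group joined rows by students.id; compute MAX(m.grade) per group.
  1: ids {5, 9, 11} → MAX(m.grade)=100
  2: ids {2, 3, 10, 12} → MAX(m.grade)=100
  3: ids {4} → MAX(m.grade)=66
  4: ids {6, 8, 13} → MAX(m.grade)=87
  5: ids {1, 7} → MAX(m.grade)=96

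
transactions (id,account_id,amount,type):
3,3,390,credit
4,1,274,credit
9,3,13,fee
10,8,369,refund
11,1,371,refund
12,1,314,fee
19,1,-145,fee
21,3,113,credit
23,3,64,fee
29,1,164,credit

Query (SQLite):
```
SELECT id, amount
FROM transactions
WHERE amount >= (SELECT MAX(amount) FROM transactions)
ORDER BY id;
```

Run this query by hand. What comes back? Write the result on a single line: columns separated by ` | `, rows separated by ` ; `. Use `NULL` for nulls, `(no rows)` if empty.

3 | 390

Scalar subquery: MAX(amount) over all transactions rows = 390.
Keep rows where amount >= that value.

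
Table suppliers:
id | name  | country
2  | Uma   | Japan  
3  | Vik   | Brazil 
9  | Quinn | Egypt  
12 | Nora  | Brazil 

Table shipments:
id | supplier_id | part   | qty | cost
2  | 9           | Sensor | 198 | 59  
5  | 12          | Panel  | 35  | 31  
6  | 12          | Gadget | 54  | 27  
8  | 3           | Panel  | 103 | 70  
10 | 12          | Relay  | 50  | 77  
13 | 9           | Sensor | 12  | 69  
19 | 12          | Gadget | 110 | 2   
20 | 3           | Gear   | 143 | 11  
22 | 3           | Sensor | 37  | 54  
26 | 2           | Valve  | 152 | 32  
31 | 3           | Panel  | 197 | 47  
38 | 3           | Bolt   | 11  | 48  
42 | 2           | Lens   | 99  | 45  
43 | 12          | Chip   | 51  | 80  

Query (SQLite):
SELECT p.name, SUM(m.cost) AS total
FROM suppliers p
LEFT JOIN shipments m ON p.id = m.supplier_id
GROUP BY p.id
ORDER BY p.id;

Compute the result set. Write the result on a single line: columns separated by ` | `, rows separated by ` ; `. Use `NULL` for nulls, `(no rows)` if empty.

Uma | 77 ; Vik | 230 ; Quinn | 128 ; Nora | 217

LEFT JOIN keeps every suppliers row; unmatched ones get NULL for shipments columns.
Group by suppliers.id and compute SUM(m.cost). SUM over an all-NULL group is NULL.
  2: ids {26, 42} → SUM(m.cost)=77
  3: ids {8, 20, 22, 31, 38} → SUM(m.cost)=230
  9: ids {2, 13} → SUM(m.cost)=128
  12: ids {5, 6, 10, 19, 43} → SUM(m.cost)=217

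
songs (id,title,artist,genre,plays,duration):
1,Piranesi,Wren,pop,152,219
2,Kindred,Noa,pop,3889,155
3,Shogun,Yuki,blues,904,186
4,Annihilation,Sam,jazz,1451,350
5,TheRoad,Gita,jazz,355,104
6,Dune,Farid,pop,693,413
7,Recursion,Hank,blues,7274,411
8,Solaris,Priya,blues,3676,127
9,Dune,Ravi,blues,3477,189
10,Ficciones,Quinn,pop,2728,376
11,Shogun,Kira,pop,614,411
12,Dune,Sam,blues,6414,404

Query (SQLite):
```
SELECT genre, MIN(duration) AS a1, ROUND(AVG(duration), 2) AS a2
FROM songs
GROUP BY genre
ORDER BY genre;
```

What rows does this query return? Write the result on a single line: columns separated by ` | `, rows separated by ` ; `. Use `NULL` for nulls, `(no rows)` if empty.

blues | 127 | 263.4 ; jazz | 104 | 227 ; pop | 155 | 314.8

Group songs by genre.
Per group compute: MIN(duration), ROUND(AVG(duration), 2).
  blues: ids {3, 7, 8, 9, 12} → MIN(duration)=127, ROUND(AVG(duration), 2)=263.4
  jazz: ids {4, 5} → MIN(duration)=104, ROUND(AVG(duration), 2)=227
  pop: ids {1, 2, 6, 10, 11} → MIN(duration)=155, ROUND(AVG(duration), 2)=314.8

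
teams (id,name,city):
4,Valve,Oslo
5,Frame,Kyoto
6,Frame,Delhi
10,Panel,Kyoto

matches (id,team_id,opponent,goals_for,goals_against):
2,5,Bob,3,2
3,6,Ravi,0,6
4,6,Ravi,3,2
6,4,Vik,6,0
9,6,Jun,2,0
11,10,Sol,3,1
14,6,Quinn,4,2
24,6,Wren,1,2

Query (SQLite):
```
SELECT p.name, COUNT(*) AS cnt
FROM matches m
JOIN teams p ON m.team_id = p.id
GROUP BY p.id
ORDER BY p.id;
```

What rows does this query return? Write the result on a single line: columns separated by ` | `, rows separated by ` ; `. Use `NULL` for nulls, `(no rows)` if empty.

Valve | 1 ; Frame | 1 ; Frame | 5 ; Panel | 1

Join each matches row to its teams via team_id.
Group joined rows by teams.id; compute COUNT(*) per group.
  4: ids {6} → COUNT(*)=1
  5: ids {2} → COUNT(*)=1
  6: ids {3, 4, 9, 14, 24} → COUNT(*)=5
  10: ids {11} → COUNT(*)=1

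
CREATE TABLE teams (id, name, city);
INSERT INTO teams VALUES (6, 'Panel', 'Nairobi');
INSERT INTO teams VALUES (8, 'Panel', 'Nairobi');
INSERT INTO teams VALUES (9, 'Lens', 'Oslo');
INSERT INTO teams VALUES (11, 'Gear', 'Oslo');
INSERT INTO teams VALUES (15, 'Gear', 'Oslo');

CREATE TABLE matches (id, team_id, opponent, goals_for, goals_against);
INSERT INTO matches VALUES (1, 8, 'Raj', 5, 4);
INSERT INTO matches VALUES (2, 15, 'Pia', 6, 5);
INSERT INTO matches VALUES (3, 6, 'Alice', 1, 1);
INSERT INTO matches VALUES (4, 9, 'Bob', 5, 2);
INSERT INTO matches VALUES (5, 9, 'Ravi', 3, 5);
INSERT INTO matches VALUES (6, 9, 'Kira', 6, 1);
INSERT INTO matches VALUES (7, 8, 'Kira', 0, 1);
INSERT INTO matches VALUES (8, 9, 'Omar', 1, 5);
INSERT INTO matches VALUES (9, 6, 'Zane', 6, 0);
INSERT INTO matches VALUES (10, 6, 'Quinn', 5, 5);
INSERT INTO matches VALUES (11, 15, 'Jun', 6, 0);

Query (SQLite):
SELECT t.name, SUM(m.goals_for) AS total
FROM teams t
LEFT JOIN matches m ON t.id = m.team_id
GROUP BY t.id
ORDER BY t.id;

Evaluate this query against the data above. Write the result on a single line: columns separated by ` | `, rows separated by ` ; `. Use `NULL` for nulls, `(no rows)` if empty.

Panel | 12 ; Panel | 5 ; Lens | 15 ; Gear | NULL ; Gear | 12

LEFT JOIN keeps every teams row; unmatched ones get NULL for matches columns.
Group by teams.id and compute SUM(m.goals_for). SUM over an all-NULL group is NULL.
  6: ids {3, 9, 10} → SUM(m.goals_for)=12
  8: ids {1, 7} → SUM(m.goals_for)=5
  9: ids {4, 5, 6, 8} → SUM(m.goals_for)=15
  11: ids {—} → SUM(m.goals_for)=NULL
  15: ids {2, 11} → SUM(m.goals_for)=12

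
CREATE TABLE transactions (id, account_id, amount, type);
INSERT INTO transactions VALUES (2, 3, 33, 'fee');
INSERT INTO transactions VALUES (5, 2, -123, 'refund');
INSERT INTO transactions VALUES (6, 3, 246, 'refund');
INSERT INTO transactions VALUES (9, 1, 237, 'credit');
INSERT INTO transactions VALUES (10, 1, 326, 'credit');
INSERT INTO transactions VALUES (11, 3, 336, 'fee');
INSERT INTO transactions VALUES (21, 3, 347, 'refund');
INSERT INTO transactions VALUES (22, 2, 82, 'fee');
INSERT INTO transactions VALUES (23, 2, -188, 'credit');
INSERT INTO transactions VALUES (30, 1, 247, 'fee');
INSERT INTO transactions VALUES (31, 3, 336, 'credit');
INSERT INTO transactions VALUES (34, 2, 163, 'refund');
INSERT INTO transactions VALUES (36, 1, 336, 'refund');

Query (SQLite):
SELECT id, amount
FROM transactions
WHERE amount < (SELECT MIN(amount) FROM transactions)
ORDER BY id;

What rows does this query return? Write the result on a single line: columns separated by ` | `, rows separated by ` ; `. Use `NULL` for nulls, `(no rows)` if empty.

Scalar subquery: MIN(amount) over all transactions rows = -188.
Keep rows where amount < that value.

(no rows)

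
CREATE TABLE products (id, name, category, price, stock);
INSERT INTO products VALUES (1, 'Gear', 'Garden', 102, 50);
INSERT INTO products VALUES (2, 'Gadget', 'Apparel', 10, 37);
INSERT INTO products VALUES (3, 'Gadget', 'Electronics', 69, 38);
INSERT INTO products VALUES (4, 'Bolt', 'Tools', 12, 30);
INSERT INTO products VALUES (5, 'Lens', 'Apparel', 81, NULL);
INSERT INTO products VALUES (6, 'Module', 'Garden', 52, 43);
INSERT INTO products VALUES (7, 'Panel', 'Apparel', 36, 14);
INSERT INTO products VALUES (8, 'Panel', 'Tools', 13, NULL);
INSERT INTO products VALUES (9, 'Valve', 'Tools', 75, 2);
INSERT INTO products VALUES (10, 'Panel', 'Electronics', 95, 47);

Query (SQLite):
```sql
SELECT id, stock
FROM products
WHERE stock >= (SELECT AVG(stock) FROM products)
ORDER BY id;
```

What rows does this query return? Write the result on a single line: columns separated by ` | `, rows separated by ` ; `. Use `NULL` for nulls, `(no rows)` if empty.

Scalar subquery: AVG(stock) over all products rows = 32.625.
Keep rows where stock >= that value.

1 | 50 ; 2 | 37 ; 3 | 38 ; 6 | 43 ; 10 | 47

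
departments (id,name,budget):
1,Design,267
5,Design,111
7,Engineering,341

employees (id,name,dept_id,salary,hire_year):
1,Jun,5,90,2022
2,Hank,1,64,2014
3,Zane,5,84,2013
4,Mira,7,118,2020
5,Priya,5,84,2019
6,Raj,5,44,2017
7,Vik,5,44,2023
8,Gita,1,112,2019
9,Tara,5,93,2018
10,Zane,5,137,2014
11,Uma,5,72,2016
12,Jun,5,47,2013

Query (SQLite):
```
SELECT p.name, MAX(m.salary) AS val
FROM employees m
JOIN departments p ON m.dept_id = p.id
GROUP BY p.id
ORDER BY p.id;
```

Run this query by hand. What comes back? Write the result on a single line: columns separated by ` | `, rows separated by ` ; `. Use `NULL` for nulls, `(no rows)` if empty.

Join each employees row to its departments via dept_id.
Group joined rows by departments.id; compute MAX(m.salary) per group.
  1: ids {2, 8} → MAX(m.salary)=112
  5: ids {1, 3, 5, 6, 7, 9, 10, 11, 12} → MAX(m.salary)=137
  7: ids {4} → MAX(m.salary)=118

Design | 112 ; Design | 137 ; Engineering | 118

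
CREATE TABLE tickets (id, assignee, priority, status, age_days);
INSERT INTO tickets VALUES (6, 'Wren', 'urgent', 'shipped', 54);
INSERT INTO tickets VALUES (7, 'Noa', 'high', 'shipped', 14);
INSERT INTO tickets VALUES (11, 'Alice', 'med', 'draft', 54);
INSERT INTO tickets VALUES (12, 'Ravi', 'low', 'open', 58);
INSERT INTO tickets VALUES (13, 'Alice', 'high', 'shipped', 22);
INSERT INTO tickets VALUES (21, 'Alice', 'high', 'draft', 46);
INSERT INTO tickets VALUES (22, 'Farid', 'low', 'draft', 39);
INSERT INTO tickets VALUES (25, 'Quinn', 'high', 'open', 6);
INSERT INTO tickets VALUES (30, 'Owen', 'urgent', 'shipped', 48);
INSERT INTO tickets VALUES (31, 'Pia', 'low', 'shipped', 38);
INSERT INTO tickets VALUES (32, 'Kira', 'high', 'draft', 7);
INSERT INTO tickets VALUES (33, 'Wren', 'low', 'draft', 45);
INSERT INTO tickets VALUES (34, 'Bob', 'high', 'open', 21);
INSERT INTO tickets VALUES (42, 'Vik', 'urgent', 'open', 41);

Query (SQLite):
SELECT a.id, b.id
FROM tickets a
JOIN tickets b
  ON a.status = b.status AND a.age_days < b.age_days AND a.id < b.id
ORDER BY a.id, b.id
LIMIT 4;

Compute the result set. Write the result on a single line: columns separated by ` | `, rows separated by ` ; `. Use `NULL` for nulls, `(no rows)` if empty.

7 | 13 ; 7 | 30 ; 7 | 31 ; 13 | 30

Pairs (a,b) with same status, a.age_days < b.age_days, a.id < b.id.
status groups: draft:{11,21,22,32,33} open:{12,25,34,42} shipped:{6,7,13,30,31}
Ordered by (a.id, b.id); first 4.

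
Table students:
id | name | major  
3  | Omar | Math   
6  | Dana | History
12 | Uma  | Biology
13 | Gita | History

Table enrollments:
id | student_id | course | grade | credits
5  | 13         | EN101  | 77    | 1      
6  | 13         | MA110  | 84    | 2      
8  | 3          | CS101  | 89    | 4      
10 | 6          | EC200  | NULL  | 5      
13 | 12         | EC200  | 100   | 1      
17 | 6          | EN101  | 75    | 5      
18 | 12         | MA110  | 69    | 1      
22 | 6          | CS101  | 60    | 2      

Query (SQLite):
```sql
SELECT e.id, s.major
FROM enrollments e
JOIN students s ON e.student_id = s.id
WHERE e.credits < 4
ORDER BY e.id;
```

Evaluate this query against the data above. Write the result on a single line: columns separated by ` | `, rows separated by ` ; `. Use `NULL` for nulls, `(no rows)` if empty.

5 | History ; 6 | History ; 13 | Biology ; 18 | Biology ; 22 | History

Each enrollments row matches the students row where student_id = students.id.
Then keep rows with e.credits < 4.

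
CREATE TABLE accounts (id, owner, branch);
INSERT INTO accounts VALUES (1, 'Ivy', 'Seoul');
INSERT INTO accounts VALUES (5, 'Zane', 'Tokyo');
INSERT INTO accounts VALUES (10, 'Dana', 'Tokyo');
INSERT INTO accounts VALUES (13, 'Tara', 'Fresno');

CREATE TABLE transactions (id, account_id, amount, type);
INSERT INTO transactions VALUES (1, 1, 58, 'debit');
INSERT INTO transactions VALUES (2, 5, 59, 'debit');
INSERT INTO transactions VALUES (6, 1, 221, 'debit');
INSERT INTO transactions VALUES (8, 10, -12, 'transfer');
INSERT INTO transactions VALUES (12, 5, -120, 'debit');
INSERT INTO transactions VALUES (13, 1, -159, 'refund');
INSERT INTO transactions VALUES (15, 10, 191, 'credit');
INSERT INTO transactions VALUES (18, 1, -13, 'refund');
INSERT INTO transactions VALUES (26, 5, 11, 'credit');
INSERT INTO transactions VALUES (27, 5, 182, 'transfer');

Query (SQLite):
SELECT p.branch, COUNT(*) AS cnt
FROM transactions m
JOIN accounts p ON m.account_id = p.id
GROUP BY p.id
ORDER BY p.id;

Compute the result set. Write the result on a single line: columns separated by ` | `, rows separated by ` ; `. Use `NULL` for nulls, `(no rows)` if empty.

Join each transactions row to its accounts via account_id.
Group joined rows by accounts.id; compute COUNT(*) per group.
  1: ids {1, 6, 13, 18} → COUNT(*)=4
  5: ids {2, 12, 26, 27} → COUNT(*)=4
  10: ids {8, 15} → COUNT(*)=2

Seoul | 4 ; Tokyo | 4 ; Tokyo | 2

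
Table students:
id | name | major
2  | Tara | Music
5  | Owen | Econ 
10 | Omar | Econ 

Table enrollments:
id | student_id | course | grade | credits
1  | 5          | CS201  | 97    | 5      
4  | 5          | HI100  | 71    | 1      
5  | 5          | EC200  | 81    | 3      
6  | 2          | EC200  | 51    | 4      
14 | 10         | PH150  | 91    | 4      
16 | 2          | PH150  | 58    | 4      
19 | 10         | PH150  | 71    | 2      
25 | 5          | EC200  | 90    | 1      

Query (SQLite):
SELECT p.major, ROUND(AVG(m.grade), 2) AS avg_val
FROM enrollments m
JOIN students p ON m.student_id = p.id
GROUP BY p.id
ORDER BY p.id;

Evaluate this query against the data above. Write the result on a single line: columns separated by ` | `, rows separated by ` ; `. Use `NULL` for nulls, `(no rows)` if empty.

Music | 54.5 ; Econ | 84.75 ; Econ | 81

Join each enrollments row to its students via student_id.
Group joined rows by students.id; compute ROUND(AVG(m.grade), 2) per group.
  2: ids {6, 16} → ROUND(AVG(m.grade), 2)=54.5
  5: ids {1, 4, 5, 25} → ROUND(AVG(m.grade), 2)=84.75
  10: ids {14, 19} → ROUND(AVG(m.grade), 2)=81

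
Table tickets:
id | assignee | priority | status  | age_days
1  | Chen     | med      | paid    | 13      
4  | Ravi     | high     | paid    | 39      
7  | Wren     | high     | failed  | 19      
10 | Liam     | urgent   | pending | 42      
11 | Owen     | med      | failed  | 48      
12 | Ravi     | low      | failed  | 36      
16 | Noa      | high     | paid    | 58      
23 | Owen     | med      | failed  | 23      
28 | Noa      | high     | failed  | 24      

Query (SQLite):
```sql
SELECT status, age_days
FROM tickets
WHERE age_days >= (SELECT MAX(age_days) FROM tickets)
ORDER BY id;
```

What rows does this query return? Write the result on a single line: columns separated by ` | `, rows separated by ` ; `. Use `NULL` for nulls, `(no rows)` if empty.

Scalar subquery: MAX(age_days) over all tickets rows = 58.
Keep rows where age_days >= that value.

paid | 58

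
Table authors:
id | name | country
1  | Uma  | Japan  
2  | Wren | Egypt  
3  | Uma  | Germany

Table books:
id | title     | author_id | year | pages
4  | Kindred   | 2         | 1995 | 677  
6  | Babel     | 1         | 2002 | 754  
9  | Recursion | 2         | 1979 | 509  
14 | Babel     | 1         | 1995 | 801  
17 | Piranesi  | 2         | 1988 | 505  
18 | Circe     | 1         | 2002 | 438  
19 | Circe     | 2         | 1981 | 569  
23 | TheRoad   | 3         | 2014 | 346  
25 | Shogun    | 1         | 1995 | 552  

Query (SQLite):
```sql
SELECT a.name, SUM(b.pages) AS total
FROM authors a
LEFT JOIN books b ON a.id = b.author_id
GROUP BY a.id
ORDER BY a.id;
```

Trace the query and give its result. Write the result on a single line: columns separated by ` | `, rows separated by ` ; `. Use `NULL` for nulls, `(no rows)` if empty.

Uma | 2545 ; Wren | 2260 ; Uma | 346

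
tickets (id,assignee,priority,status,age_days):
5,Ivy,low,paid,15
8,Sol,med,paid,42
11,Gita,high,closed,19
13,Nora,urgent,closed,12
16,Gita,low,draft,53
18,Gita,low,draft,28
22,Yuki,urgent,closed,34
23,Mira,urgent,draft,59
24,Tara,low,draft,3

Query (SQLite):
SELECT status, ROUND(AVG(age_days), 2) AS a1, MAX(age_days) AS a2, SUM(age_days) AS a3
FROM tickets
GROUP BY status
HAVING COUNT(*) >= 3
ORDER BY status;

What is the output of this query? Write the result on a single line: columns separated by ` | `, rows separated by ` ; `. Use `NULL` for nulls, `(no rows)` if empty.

closed | 21.67 | 34 | 65 ; draft | 35.75 | 59 | 143

Group tickets by status.
Per group compute: ROUND(AVG(age_days), 2), MAX(age_days), SUM(age_days).
HAVING: drop groups with fewer than 3 rows.
  closed: ids {11, 13, 22} → ROUND(AVG(age_days), 2)=21.67, MAX(age_days)=34, SUM(age_days)=65
  draft: ids {16, 18, 23, 24} → ROUND(AVG(age_days), 2)=35.75, MAX(age_days)=59, SUM(age_days)=143
  paid: ids {5, 8} → ROUND(AVG(age_days), 2)=28.5, MAX(age_days)=42, SUM(age_days)=57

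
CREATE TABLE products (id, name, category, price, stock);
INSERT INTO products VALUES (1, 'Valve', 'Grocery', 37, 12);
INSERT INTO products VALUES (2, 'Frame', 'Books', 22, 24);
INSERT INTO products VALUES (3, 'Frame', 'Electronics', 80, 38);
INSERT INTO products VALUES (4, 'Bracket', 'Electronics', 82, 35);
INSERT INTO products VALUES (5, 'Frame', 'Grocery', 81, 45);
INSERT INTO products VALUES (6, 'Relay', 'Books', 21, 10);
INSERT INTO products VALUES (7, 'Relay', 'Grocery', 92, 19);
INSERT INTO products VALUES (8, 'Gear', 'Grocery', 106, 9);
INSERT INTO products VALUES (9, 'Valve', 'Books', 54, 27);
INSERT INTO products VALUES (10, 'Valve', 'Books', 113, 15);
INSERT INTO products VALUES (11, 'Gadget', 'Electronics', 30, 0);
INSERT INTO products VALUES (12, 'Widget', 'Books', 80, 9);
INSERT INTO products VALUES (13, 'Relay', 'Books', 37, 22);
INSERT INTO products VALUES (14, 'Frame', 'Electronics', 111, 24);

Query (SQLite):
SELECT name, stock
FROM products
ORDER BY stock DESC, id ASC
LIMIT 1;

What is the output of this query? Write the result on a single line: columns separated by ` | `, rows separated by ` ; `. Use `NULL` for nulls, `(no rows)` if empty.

Sort by stock desc, tiebreak id asc: (45, id=5), (38, id=3), (35, id=4), (27, id=9) …. Take first 1.

Frame | 45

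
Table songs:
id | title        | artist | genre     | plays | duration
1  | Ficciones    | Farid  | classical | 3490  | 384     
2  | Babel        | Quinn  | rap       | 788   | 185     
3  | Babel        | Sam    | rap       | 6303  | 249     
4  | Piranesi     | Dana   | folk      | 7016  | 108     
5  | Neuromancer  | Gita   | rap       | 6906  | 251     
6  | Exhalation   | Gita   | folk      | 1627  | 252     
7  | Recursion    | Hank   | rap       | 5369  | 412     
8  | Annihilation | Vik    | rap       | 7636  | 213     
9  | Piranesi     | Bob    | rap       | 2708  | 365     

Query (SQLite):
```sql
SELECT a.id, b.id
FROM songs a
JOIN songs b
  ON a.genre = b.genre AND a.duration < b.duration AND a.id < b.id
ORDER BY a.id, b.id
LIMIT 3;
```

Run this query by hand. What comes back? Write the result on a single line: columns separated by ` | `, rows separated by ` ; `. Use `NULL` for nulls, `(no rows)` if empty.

Pairs (a,b) with same genre, a.duration < b.duration, a.id < b.id.
genre groups: classical:{1} folk:{4,6} rap:{2,3,5,7,8,9}
Ordered by (a.id, b.id); first 3.

2 | 3 ; 2 | 5 ; 2 | 7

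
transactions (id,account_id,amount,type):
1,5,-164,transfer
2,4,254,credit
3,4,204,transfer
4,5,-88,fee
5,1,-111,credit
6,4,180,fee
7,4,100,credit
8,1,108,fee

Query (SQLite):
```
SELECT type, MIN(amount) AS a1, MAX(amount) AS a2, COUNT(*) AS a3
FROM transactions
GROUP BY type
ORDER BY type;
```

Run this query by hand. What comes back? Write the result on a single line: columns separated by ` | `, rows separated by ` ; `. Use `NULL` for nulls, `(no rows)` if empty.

Group transactions by type.
Per group compute: MIN(amount), MAX(amount), COUNT(*).
  credit: ids {2, 5, 7} → MIN(amount)=-111, MAX(amount)=254, COUNT(*)=3
  fee: ids {4, 6, 8} → MIN(amount)=-88, MAX(amount)=180, COUNT(*)=3
  transfer: ids {1, 3} → MIN(amount)=-164, MAX(amount)=204, COUNT(*)=2

credit | -111 | 254 | 3 ; fee | -88 | 180 | 3 ; transfer | -164 | 204 | 2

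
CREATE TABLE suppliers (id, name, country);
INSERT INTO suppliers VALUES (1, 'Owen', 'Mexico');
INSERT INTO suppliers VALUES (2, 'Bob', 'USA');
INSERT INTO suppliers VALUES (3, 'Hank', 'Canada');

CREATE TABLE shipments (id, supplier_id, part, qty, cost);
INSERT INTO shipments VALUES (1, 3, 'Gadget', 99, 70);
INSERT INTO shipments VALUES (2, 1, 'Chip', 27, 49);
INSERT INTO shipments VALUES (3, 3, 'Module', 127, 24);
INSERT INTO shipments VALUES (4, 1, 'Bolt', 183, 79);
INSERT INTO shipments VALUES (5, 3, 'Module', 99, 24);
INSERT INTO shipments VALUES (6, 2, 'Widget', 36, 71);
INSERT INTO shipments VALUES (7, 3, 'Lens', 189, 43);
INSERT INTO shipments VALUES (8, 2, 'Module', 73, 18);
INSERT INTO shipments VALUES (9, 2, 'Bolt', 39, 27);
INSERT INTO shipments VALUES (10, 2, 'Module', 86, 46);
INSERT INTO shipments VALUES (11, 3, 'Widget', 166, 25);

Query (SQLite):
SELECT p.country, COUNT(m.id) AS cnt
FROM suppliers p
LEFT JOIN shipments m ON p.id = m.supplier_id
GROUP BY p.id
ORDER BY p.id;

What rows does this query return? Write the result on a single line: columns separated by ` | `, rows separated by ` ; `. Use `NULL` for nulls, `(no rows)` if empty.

Mexico | 2 ; USA | 4 ; Canada | 5

LEFT JOIN keeps every suppliers row; unmatched ones get NULL for shipments columns.
Group by suppliers.id and compute COUNT(m.id). COUNT(col) of an all-NULL group is 0.
  1: ids {2, 4} → COUNT(m.id)=2
  2: ids {6, 8, 9, 10} → COUNT(m.id)=4
  3: ids {1, 3, 5, 7, 11} → COUNT(m.id)=5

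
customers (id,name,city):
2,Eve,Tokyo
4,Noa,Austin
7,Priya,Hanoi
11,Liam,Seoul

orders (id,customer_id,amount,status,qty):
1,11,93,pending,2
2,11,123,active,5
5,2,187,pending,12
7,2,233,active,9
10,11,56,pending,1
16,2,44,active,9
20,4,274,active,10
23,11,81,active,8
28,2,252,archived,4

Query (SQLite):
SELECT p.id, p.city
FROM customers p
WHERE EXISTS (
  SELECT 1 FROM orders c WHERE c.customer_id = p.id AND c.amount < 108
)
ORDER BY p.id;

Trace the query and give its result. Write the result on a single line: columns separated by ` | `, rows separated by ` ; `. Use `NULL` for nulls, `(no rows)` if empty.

For each customers row, check whether any orders with matching customer_id has amount < 108.
Keep rows where that is true.

2 | Tokyo ; 11 | Seoul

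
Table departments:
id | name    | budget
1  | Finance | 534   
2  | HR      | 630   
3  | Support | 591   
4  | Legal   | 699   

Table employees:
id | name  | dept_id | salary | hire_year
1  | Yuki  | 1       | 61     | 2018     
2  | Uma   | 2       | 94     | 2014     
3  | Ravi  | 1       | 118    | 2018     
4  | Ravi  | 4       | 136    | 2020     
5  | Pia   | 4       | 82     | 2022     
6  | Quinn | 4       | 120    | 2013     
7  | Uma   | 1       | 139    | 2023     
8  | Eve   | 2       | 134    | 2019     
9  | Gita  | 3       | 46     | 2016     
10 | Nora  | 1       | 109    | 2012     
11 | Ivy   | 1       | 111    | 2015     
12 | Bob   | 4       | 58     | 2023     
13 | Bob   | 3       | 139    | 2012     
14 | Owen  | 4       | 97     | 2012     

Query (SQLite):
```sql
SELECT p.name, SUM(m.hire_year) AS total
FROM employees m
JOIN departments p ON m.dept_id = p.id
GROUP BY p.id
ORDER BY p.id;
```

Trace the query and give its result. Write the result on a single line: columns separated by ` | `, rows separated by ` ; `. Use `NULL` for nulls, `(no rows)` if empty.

Join each employees row to its departments via dept_id.
Group joined rows by departments.id; compute SUM(m.hire_year) per group.
  1: ids {1, 3, 7, 10, 11} → SUM(m.hire_year)=10086
  2: ids {2, 8} → SUM(m.hire_year)=4033
  3: ids {9, 13} → SUM(m.hire_year)=4028
  4: ids {4, 5, 6, 12, 14} → SUM(m.hire_year)=10090

Finance | 10086 ; HR | 4033 ; Support | 4028 ; Legal | 10090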